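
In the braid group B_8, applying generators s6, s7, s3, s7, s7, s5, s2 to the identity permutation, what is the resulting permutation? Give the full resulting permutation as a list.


Starting with identity [1, 2, 3, 4, 5, 6, 7, 8].
Apply generators in sequence:
  After s6: [1, 2, 3, 4, 5, 7, 6, 8]
  After s7: [1, 2, 3, 4, 5, 7, 8, 6]
  After s3: [1, 2, 4, 3, 5, 7, 8, 6]
  After s7: [1, 2, 4, 3, 5, 7, 6, 8]
  After s7: [1, 2, 4, 3, 5, 7, 8, 6]
  After s5: [1, 2, 4, 3, 7, 5, 8, 6]
  After s2: [1, 4, 2, 3, 7, 5, 8, 6]
Final permutation: [1, 4, 2, 3, 7, 5, 8, 6]

[1, 4, 2, 3, 7, 5, 8, 6]


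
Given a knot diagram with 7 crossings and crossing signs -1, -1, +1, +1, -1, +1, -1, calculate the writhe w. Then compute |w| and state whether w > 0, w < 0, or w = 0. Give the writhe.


Step 1: Count positive crossings (+1).
Positive crossings: 3
Step 2: Count negative crossings (-1).
Negative crossings: 4
Step 3: Writhe = (positive) - (negative)
w = 3 - 4 = -1
Step 4: |w| = 1, and w is negative

-1


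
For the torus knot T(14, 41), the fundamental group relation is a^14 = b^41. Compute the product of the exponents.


The relation is a^14 = b^41.
Product of exponents = 14 * 41
= 574

574


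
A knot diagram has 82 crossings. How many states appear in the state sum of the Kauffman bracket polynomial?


Each crossing contributes 2 choices (A-smoothing or B-smoothing).
Total states = 2^82 = 4835703278458516698824704

4835703278458516698824704


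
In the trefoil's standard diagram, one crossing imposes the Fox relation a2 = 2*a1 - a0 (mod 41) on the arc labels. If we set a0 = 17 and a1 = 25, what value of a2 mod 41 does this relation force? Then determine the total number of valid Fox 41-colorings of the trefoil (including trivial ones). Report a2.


Step 1: Apply the given crossing relation 2*a1 - a0 - a2 = 0 (mod 41).
  a2 = 2*a1 - a0 mod 41
  a2 = 2*25 - 17 mod 41
  a2 = 50 - 17 mod 41
  a2 = 33 mod 41 = 33
Step 2: The trefoil has determinant 3.
  Number of Fox p-colorings (p prime) is p^2 if p = 3, else p.
  Since 41 does not divide 3, only trivial (constant) colorings exist.
  (So the trial a0 = 17, a1 = 25 with a0 != a1 does NOT extend to a valid coloring of the whole trefoil: the other two crossing relations require 3*(a1 - a0) = 0 (mod 41), which fails.)
  Total colorings = 41
Step 3: a2 = 33, total Fox 41-colorings = 41

33


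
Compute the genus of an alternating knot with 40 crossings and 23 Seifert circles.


For alternating knots, g = (c - s + 1)/2.
= (40 - 23 + 1)/2
= 18/2 = 9

9


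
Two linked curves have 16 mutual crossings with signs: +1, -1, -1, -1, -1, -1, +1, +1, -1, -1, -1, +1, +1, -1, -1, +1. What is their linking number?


Step 1: Count positive crossings: 6
Step 2: Count negative crossings: 10
Step 3: Sum of signs = 6 - 10 = -4
Step 4: Linking number = sum/2 = -4/2 = -2

-2


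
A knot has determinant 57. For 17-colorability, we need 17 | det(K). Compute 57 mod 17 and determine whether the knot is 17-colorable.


Step 1: A knot is p-colorable if and only if p divides its determinant.
Step 2: Compute 57 mod 17.
57 = 3 * 17 + 6
Step 3: 57 mod 17 = 6
Step 4: The knot is 17-colorable: no

6


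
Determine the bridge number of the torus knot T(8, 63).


The bridge number of T(p,q) is min(p,q).
min(8, 63) = 8

8


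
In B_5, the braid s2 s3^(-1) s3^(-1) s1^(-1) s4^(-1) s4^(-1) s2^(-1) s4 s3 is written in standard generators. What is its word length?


The word length counts the number of generators (including inverses).
Listing each generator: s2, s3^(-1), s3^(-1), s1^(-1), s4^(-1), s4^(-1), s2^(-1), s4, s3
There are 9 generators in this braid word.

9


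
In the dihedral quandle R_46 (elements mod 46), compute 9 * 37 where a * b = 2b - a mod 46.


9 * 37 = 2*37 - 9 mod 46
= 74 - 9 mod 46
= 65 mod 46 = 19

19


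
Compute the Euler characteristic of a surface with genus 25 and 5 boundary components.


chi = 2 - 2g - b
= 2 - 2*25 - 5
= 2 - 50 - 5 = -53

-53


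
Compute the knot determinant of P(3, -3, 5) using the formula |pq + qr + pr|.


Step 1: Compute pq + qr + pr.
pq = 3*(-3) = -9
qr = (-3)*5 = -15
pr = 3*5 = 15
pq + qr + pr = -9 + (-15) + 15 = -9
Step 2: Take absolute value.
det(P(3,-3,5)) = |-9| = 9

9


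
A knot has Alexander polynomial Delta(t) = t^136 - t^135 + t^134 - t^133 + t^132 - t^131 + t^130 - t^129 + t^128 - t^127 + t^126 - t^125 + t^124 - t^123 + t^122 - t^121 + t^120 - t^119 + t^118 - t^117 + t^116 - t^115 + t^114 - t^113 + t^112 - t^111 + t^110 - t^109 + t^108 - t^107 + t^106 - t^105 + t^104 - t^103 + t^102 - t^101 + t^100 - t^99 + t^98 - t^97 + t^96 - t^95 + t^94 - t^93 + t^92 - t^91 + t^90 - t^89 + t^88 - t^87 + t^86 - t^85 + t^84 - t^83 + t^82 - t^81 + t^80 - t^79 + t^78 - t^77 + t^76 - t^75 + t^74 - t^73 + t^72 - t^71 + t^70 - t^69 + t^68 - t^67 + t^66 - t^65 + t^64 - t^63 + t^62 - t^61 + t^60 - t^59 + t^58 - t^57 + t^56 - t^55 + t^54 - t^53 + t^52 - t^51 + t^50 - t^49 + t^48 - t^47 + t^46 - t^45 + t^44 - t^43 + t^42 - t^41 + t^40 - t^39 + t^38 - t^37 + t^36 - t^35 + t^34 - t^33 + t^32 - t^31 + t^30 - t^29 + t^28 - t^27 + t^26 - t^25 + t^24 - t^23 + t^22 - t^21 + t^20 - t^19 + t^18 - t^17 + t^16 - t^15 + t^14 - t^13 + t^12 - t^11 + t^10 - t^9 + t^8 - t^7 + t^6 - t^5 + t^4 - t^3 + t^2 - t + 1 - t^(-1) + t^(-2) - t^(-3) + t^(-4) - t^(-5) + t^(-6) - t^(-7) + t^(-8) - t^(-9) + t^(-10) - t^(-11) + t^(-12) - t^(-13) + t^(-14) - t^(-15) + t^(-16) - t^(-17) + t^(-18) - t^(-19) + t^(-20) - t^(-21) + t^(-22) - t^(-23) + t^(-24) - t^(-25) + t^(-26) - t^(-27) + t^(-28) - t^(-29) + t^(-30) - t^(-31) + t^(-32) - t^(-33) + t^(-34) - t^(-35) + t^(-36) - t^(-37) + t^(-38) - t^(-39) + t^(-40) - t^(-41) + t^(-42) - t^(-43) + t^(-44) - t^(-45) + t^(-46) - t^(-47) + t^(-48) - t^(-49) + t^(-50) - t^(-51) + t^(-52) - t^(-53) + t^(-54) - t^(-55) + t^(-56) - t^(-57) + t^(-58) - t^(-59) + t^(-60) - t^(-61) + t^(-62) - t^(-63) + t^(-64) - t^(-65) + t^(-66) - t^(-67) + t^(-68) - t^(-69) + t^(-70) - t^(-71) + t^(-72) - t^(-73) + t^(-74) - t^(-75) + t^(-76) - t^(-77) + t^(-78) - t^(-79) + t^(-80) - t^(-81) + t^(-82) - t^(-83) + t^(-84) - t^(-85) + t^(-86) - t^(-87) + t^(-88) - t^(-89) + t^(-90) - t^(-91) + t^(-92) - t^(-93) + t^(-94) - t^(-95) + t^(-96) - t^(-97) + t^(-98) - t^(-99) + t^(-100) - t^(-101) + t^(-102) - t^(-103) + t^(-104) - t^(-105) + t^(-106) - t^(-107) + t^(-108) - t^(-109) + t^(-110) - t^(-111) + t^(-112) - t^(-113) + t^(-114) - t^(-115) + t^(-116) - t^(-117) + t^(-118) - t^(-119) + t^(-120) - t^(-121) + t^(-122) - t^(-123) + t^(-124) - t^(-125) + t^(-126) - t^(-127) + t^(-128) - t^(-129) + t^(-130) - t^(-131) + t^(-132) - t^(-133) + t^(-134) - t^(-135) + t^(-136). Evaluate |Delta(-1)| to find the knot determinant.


Step 1: The polynomial has 273 terms with alternating signs, exponents from 136 down to -136.
Step 2: Substitute t = -1. The i-th term has coefficient (-1)^i and exponent (m-i),
  so its value is (-1)^i * (-1)^(m-i) = (-1)^m = 1 for every i.
Step 3: All 273 terms equal 1, so Delta(-1) = 273 * (1) = 273
Step 4: |Delta(-1)| = 273

273


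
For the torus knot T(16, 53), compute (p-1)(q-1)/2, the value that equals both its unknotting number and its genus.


For a torus knot T(p,q), both the unknotting number and genus equal (p-1)(q-1)/2.
= (16-1)(53-1)/2
= 15*52/2
= 780/2 = 390

390


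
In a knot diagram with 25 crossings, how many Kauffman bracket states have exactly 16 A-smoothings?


We choose which 16 of 25 crossings get A-smoothings.
C(25, 16) = 25! / (16! * 9!)
= 2042975

2042975


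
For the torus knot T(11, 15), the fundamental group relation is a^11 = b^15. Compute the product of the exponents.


The relation is a^11 = b^15.
Product of exponents = 11 * 15
= 165

165


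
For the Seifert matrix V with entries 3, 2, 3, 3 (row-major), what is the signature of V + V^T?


Step 1: V + V^T = [[6, 5], [5, 6]]
Step 2: trace = 12, det = 11
Step 3: Discriminant = 12^2 - 4*11 = 100
Step 4: Eigenvalues: 11, 1
Step 5: Signature = (# positive eigenvalues) - (# negative eigenvalues) = 2

2


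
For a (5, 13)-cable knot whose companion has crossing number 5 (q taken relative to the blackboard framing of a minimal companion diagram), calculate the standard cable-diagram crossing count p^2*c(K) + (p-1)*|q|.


Step 1: Each of the c(K) crossings of the companion diagram becomes p*p = p^2 crossings among the p parallel strands, and each of the |q| twists s_1 s_2 ... s_(p-1) adds (p-1) crossings.
  Crossings = p^2 * c(K) + (p-1)*|q|
Step 2: = 5^2 * 5 + (5-1)*13
Step 3: = 25*5 + 4*13
Step 4: = 125 + 52 = 177

177


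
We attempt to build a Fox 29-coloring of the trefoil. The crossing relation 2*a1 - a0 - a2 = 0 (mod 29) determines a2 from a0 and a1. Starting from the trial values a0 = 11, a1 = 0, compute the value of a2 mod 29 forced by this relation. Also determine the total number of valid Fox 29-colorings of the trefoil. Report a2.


Step 1: Apply the given crossing relation 2*a1 - a0 - a2 = 0 (mod 29).
  a2 = 2*a1 - a0 mod 29
  a2 = 2*0 - 11 mod 29
  a2 = 0 - 11 mod 29
  a2 = -11 mod 29 = 18
Step 2: The trefoil has determinant 3.
  Number of Fox p-colorings (p prime) is p^2 if p = 3, else p.
  Since 29 does not divide 3, only trivial (constant) colorings exist.
  (So the trial a0 = 11, a1 = 0 with a0 != a1 does NOT extend to a valid coloring of the whole trefoil: the other two crossing relations require 3*(a1 - a0) = 0 (mod 29), which fails.)
  Total colorings = 29
Step 3: a2 = 18, total Fox 29-colorings = 29

18


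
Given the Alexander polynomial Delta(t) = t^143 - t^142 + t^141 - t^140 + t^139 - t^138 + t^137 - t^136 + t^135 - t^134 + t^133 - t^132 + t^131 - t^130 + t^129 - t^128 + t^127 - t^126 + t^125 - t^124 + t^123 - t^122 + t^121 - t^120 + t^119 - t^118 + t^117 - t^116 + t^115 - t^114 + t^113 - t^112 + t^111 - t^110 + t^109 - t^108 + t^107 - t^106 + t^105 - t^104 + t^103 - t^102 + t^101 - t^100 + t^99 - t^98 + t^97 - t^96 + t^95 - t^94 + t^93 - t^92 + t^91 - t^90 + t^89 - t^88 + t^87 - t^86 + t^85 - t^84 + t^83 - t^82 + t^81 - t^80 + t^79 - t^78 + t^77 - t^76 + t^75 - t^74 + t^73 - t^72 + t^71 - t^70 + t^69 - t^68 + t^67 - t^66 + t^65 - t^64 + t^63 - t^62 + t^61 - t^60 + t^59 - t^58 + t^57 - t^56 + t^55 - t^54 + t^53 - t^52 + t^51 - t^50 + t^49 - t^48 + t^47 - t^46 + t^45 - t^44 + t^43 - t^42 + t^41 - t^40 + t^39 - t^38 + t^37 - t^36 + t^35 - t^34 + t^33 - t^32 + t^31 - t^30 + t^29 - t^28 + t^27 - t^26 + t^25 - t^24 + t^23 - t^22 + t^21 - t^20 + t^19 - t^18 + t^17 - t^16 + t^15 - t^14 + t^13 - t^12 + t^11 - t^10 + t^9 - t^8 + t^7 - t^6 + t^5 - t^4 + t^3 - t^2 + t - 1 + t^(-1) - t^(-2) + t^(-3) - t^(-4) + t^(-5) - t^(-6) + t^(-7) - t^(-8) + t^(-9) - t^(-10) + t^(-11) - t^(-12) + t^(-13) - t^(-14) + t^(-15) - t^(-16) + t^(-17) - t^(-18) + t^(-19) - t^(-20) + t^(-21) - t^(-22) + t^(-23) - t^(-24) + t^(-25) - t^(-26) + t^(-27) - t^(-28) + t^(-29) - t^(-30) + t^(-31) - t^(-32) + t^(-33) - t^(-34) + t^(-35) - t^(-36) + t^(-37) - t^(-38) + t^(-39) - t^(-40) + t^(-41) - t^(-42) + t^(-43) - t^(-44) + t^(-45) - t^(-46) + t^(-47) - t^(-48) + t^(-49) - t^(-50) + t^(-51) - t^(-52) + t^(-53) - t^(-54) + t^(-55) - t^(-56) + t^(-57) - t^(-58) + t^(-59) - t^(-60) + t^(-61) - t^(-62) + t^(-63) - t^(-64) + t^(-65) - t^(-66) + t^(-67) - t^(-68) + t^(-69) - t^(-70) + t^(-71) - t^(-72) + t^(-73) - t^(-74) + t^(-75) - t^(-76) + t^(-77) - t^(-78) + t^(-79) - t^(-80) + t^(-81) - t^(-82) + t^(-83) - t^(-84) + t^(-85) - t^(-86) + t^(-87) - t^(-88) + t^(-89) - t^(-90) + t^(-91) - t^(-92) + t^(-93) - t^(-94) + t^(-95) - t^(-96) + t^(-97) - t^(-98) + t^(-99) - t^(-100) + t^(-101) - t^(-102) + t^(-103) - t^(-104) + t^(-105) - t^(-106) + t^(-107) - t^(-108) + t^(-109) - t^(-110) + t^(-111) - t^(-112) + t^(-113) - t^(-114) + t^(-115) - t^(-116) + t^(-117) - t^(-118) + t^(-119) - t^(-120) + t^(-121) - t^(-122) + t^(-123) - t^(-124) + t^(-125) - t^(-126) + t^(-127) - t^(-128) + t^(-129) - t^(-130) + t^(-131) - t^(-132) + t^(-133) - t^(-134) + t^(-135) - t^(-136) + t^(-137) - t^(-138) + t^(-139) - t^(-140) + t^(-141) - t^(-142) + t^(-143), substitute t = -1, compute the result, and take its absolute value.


Step 1: The polynomial has 287 terms with alternating signs, exponents from 143 down to -143.
Step 2: Substitute t = -1. The i-th term has coefficient (-1)^i and exponent (m-i),
  so its value is (-1)^i * (-1)^(m-i) = (-1)^m = -1 for every i.
Step 3: All 287 terms equal -1, so Delta(-1) = 287 * (-1) = -287
Step 4: |Delta(-1)| = 287

287


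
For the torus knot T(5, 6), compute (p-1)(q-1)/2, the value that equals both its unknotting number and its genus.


For a torus knot T(p,q), both the unknotting number and genus equal (p-1)(q-1)/2.
= (5-1)(6-1)/2
= 4*5/2
= 20/2 = 10

10


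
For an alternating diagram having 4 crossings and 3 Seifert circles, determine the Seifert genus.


For alternating knots, g = (c - s + 1)/2.
= (4 - 3 + 1)/2
= 2/2 = 1

1


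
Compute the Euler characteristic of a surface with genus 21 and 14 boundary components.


chi = 2 - 2g - b
= 2 - 2*21 - 14
= 2 - 42 - 14 = -54

-54


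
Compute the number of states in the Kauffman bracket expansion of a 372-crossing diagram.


Each crossing contributes 2 choices (A-smoothing or B-smoothing).
Total states = 2^372 = 9619630419041620901435312524449124464130795720328478190417063819395928166869436184427311097384012607618805661696

9619630419041620901435312524449124464130795720328478190417063819395928166869436184427311097384012607618805661696


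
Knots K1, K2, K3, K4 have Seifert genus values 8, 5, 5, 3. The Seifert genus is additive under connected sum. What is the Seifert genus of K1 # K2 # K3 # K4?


The Seifert genus is additive under connected sum.
Seifert genus(K1 # K2 # K3 # K4) = (8) + (5) + (5) + (3)
= 21

21


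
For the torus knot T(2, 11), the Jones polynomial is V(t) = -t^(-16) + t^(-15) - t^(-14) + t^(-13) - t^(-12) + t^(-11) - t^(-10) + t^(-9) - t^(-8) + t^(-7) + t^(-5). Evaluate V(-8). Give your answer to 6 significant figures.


Substituting t = -8 into V(t) = -t^(-16) + t^(-15) - t^(-14) + t^(-13) - t^(-12) + t^(-11) - t^(-10) + t^(-9) - t^(-8) + t^(-7) + t^(-5):
  (-)t^(-16) = -3.55271e-15
  (+)t^(-15) = -2.84217e-14
  (-)t^(-14) = -2.27374e-13
  (+)t^(-13) = -1.81899e-12
  (-)t^(-12) = -1.45519e-11
  (+)t^(-11) = -1.16415e-10
  (-)t^(-10) = -9.31323e-10
  (+)t^(-9) = -7.45058e-09
  (-)t^(-8) = -5.96046e-08
  (+)t^(-7) = -4.76837e-07
  (+)t^(-5) = -3.05176e-05
Sum = (-3.55271e-15) + (-2.84217e-14) + (-2.27374e-13) + (-1.81899e-12) + (-1.45519e-11) + (-1.16415e-10) + (-9.31323e-10) + (-7.45058e-09) + (-5.96046e-08) + (-4.76837e-07) + (-3.05176e-05)
= -3.106253488e-05
Rounded to 6 significant figures: -3.10625e-05

-3.10625e-05


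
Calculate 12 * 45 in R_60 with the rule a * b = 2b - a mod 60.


12 * 45 = 2*45 - 12 mod 60
= 90 - 12 mod 60
= 78 mod 60 = 18

18


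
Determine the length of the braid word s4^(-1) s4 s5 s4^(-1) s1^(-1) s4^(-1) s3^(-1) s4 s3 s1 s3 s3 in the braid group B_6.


The word length counts the number of generators (including inverses).
Listing each generator: s4^(-1), s4, s5, s4^(-1), s1^(-1), s4^(-1), s3^(-1), s4, s3, s1, s3, s3
There are 12 generators in this braid word.

12


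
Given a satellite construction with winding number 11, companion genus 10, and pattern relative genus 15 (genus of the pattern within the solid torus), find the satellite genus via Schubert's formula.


Schubert: g(satellite) = g_rel(pattern) + |winding| * g(companion),
where g_rel(pattern) is the genus of the pattern relative to the solid torus.
= 15 + 11 * 10
= 15 + 110 = 125

125


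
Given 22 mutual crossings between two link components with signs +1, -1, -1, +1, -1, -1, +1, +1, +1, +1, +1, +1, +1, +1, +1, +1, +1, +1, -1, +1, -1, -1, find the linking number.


Step 1: Count positive crossings: 15
Step 2: Count negative crossings: 7
Step 3: Sum of signs = 15 - 7 = 8
Step 4: Linking number = sum/2 = 8/2 = 4

4


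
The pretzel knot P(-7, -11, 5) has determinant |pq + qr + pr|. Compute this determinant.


Step 1: Compute pq + qr + pr.
pq = (-7)*(-11) = 77
qr = (-11)*5 = -55
pr = (-7)*5 = -35
pq + qr + pr = 77 + (-55) + (-35) = -13
Step 2: Take absolute value.
det(P(-7,-11,5)) = |-13| = 13

13


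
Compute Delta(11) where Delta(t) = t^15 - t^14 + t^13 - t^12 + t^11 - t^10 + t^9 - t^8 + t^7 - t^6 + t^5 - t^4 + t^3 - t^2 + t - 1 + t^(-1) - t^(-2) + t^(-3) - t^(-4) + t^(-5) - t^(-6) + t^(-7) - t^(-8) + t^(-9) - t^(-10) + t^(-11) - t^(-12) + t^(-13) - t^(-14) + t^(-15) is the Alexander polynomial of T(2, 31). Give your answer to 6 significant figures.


Substituting t = 11 into Delta(t) = t^15 - t^14 + t^13 - t^12 + t^11 - t^10 + t^9 - t^8 + t^7 - t^6 + t^5 - t^4 + t^3 - t^2 + t - 1 + t^(-1) - t^(-2) + t^(-3) - t^(-4) + t^(-5) - t^(-6) + t^(-7) - t^(-8) + t^(-9) - t^(-10) + t^(-11) - t^(-12) + t^(-13) - t^(-14) + t^(-15):
Term values: (4177248169415651) + (-379749833583241) + (34522712143931) + (-3138428376721) + (285311670611) + (-25937424601) + (2357947691) + (-214358881) + (19487171) + (-1771561) + (161051) + (-14641) + (1331) + (-121) + (11) + (-1) + (0.0909091) + (-0.00826446) + (0.000751315) + (-6.83013e-05) + (6.20921e-06) + (-5.64474e-07) + (5.13158e-08) + (-4.66507e-09) + (4.24098e-10) + (-3.85543e-11) + (3.50494e-12) + (-3.18631e-13) + (2.89664e-14) + (-2.63331e-15) + (2.39392e-16)
Sum = 3.829144155e+15
Rounded to 6 significant figures: 3.82914e+15

3.82914e+15


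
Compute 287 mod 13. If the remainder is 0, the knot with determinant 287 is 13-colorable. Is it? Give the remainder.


Step 1: A knot is p-colorable if and only if p divides its determinant.
Step 2: Compute 287 mod 13.
287 = 22 * 13 + 1
Step 3: 287 mod 13 = 1
Step 4: The knot is 13-colorable: no

1


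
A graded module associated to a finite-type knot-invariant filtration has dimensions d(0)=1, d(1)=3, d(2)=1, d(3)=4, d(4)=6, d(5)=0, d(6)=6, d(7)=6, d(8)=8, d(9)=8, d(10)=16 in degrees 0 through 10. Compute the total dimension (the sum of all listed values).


Total dimension = d(0) + d(1) + ... + d(10)
= 1 + 3 + 1 + 4 + 6 + 0 + 6 + 6 + 8 + 8 + 16
= 59

59


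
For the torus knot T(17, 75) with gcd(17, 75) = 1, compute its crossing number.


For a torus knot T(p, q) with gcd(p,q)=1,
the crossing number is min(p*(q-1), q*(p-1)).
p*(q-1) = 17*74 = 1258
q*(p-1) = 75*16 = 1200
min(1258, 1200) = 1200

1200


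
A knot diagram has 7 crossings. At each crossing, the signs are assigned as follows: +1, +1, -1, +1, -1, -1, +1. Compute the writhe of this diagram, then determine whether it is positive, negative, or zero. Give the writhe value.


Step 1: Count positive crossings (+1).
Positive crossings: 4
Step 2: Count negative crossings (-1).
Negative crossings: 3
Step 3: Writhe = (positive) - (negative)
w = 4 - 3 = 1
Step 4: |w| = 1, and w is positive

1


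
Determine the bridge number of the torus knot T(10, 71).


The bridge number of T(p,q) is min(p,q).
min(10, 71) = 10

10


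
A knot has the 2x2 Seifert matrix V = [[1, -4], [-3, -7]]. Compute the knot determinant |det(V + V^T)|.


Step 1: Form V + V^T where V = [[1, -4], [-3, -7]]
  V^T = [[1, -3], [-4, -7]]
  V + V^T = [[2, -7], [-7, -14]]
Step 2: det(V + V^T) = 2*(-14) - (-7)*(-7)
  = -28 - 49 = -77
Step 3: Knot determinant = |det(V + V^T)| = |-77| = 77

77


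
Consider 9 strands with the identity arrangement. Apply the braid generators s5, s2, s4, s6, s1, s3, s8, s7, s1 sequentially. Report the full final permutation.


Starting with identity [1, 2, 3, 4, 5, 6, 7, 8, 9].
Apply generators in sequence:
  After s5: [1, 2, 3, 4, 6, 5, 7, 8, 9]
  After s2: [1, 3, 2, 4, 6, 5, 7, 8, 9]
  After s4: [1, 3, 2, 6, 4, 5, 7, 8, 9]
  After s6: [1, 3, 2, 6, 4, 7, 5, 8, 9]
  After s1: [3, 1, 2, 6, 4, 7, 5, 8, 9]
  After s3: [3, 1, 6, 2, 4, 7, 5, 8, 9]
  After s8: [3, 1, 6, 2, 4, 7, 5, 9, 8]
  After s7: [3, 1, 6, 2, 4, 7, 9, 5, 8]
  After s1: [1, 3, 6, 2, 4, 7, 9, 5, 8]
Final permutation: [1, 3, 6, 2, 4, 7, 9, 5, 8]

[1, 3, 6, 2, 4, 7, 9, 5, 8]


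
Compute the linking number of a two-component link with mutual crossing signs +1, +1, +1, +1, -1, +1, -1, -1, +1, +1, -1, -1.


Step 1: Count positive crossings: 7
Step 2: Count negative crossings: 5
Step 3: Sum of signs = 7 - 5 = 2
Step 4: Linking number = sum/2 = 2/2 = 1

1


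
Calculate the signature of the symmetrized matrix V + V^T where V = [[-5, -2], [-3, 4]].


Step 1: V + V^T = [[-10, -5], [-5, 8]]
Step 2: trace = -2, det = -105
Step 3: Discriminant = (-2)^2 - 4*(-105) = 424
Step 4: Eigenvalues: 9.29563, -11.2956
Step 5: Signature = (# positive eigenvalues) - (# negative eigenvalues) = 0

0


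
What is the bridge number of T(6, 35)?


The bridge number of T(p,q) is min(p,q).
min(6, 35) = 6

6


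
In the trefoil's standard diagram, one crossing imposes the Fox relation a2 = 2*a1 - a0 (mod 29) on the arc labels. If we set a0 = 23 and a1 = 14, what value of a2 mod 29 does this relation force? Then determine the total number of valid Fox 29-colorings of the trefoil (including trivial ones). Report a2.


Step 1: Apply the given crossing relation 2*a1 - a0 - a2 = 0 (mod 29).
  a2 = 2*a1 - a0 mod 29
  a2 = 2*14 - 23 mod 29
  a2 = 28 - 23 mod 29
  a2 = 5 mod 29 = 5
Step 2: The trefoil has determinant 3.
  Number of Fox p-colorings (p prime) is p^2 if p = 3, else p.
  Since 29 does not divide 3, only trivial (constant) colorings exist.
  (So the trial a0 = 23, a1 = 14 with a0 != a1 does NOT extend to a valid coloring of the whole trefoil: the other two crossing relations require 3*(a1 - a0) = 0 (mod 29), which fails.)
  Total colorings = 29
Step 3: a2 = 5, total Fox 29-colorings = 29

5


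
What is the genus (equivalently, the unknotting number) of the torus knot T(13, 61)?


For a torus knot T(p,q), both the unknotting number and genus equal (p-1)(q-1)/2.
= (13-1)(61-1)/2
= 12*60/2
= 720/2 = 360

360


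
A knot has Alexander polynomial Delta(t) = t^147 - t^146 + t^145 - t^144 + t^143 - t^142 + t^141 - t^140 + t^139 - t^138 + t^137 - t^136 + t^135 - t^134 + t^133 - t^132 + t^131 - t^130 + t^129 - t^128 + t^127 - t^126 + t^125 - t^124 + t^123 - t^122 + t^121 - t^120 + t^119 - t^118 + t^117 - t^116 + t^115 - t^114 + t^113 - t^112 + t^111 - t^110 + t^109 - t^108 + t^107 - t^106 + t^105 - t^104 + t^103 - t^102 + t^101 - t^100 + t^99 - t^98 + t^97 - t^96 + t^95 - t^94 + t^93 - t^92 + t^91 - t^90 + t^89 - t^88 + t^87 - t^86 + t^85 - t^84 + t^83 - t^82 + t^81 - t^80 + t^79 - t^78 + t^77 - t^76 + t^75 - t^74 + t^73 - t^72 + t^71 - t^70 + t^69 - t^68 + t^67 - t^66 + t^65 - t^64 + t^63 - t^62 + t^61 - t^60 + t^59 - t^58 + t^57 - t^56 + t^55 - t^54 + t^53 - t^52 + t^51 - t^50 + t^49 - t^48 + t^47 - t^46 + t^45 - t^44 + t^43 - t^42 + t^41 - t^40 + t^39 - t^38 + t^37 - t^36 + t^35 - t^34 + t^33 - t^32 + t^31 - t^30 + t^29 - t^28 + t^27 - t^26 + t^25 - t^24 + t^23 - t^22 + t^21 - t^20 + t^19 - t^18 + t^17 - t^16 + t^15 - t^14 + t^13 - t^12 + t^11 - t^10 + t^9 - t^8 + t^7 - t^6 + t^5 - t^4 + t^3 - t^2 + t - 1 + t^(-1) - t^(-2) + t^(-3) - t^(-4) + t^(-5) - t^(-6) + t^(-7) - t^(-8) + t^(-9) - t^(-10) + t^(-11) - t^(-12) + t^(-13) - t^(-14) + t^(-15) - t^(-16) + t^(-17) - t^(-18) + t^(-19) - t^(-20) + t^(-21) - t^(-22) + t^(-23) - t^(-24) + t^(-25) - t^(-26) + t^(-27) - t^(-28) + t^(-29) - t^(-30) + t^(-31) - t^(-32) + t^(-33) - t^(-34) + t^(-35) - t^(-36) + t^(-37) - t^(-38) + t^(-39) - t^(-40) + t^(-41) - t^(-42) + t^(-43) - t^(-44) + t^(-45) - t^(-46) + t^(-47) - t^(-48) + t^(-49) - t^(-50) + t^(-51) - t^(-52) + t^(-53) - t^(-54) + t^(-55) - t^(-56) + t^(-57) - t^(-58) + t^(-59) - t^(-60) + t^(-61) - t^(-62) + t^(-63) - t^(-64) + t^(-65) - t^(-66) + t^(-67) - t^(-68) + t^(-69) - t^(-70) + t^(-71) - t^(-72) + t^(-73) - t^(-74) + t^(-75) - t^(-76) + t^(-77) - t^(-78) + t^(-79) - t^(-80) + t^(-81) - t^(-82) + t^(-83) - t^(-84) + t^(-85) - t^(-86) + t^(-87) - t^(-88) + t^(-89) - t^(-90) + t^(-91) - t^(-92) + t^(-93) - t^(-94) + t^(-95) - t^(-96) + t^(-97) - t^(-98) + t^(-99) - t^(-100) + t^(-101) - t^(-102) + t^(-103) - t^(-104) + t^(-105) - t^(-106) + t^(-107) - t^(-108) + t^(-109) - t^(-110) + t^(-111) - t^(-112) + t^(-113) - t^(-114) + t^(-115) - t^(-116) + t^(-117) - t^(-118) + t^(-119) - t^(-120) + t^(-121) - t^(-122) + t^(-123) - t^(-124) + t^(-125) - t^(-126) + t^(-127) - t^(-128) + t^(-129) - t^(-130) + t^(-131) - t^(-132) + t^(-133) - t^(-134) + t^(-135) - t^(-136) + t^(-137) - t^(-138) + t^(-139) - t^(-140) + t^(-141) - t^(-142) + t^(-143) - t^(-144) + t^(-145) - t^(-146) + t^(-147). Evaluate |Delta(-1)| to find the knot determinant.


Step 1: The polynomial has 295 terms with alternating signs, exponents from 147 down to -147.
Step 2: Substitute t = -1. The i-th term has coefficient (-1)^i and exponent (m-i),
  so its value is (-1)^i * (-1)^(m-i) = (-1)^m = -1 for every i.
Step 3: All 295 terms equal -1, so Delta(-1) = 295 * (-1) = -295
Step 4: |Delta(-1)| = 295

295


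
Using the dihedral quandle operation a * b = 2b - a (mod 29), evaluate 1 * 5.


1 * 5 = 2*5 - 1 mod 29
= 10 - 1 mod 29
= 9 mod 29 = 9

9


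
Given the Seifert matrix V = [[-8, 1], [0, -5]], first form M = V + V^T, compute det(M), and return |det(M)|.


Step 1: Form V + V^T where V = [[-8, 1], [0, -5]]
  V^T = [[-8, 0], [1, -5]]
  V + V^T = [[-16, 1], [1, -10]]
Step 2: det(V + V^T) = (-16)*(-10) - 1*1
  = 160 - 1 = 159
Step 3: Knot determinant = |det(V + V^T)| = |159| = 159

159


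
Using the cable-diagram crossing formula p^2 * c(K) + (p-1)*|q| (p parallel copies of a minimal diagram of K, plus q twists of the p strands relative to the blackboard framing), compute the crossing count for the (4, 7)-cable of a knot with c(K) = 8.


Step 1: Each of the c(K) crossings of the companion diagram becomes p*p = p^2 crossings among the p parallel strands, and each of the |q| twists s_1 s_2 ... s_(p-1) adds (p-1) crossings.
  Crossings = p^2 * c(K) + (p-1)*|q|
Step 2: = 4^2 * 8 + (4-1)*7
Step 3: = 16*8 + 3*7
Step 4: = 128 + 21 = 149

149


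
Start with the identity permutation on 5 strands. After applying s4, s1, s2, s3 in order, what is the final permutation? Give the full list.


Starting with identity [1, 2, 3, 4, 5].
Apply generators in sequence:
  After s4: [1, 2, 3, 5, 4]
  After s1: [2, 1, 3, 5, 4]
  After s2: [2, 3, 1, 5, 4]
  After s3: [2, 3, 5, 1, 4]
Final permutation: [2, 3, 5, 1, 4]

[2, 3, 5, 1, 4]


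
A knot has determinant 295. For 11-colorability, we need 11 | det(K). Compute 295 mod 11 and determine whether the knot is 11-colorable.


Step 1: A knot is p-colorable if and only if p divides its determinant.
Step 2: Compute 295 mod 11.
295 = 26 * 11 + 9
Step 3: 295 mod 11 = 9
Step 4: The knot is 11-colorable: no

9


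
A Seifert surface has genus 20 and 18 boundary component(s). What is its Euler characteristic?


chi = 2 - 2g - b
= 2 - 2*20 - 18
= 2 - 40 - 18 = -56

-56


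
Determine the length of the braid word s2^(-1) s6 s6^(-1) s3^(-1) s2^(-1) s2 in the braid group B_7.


The word length counts the number of generators (including inverses).
Listing each generator: s2^(-1), s6, s6^(-1), s3^(-1), s2^(-1), s2
There are 6 generators in this braid word.

6


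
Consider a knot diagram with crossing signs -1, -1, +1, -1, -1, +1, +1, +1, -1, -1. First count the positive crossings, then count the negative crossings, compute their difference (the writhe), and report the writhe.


Step 1: Count positive crossings (+1).
Positive crossings: 4
Step 2: Count negative crossings (-1).
Negative crossings: 6
Step 3: Writhe = (positive) - (negative)
w = 4 - 6 = -2
Step 4: |w| = 2, and w is negative

-2


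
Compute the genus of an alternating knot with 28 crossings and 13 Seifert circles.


For alternating knots, g = (c - s + 1)/2.
= (28 - 13 + 1)/2
= 16/2 = 8

8


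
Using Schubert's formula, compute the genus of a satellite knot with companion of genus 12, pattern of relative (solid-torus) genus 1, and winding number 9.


Schubert: g(satellite) = g_rel(pattern) + |winding| * g(companion),
where g_rel(pattern) is the genus of the pattern relative to the solid torus.
= 1 + 9 * 12
= 1 + 108 = 109

109


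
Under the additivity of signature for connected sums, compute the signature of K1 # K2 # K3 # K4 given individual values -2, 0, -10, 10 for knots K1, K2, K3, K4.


The signature is additive under connected sum.
signature(K1 # K2 # K3 # K4) = (-2) + (0) + (-10) + (10)
= -2

-2


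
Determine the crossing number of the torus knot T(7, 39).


For a torus knot T(p, q) with gcd(p,q)=1,
the crossing number is min(p*(q-1), q*(p-1)).
p*(q-1) = 7*38 = 266
q*(p-1) = 39*6 = 234
min(266, 234) = 234

234


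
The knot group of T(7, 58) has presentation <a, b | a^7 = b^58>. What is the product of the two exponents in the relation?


The relation is a^7 = b^58.
Product of exponents = 7 * 58
= 406

406


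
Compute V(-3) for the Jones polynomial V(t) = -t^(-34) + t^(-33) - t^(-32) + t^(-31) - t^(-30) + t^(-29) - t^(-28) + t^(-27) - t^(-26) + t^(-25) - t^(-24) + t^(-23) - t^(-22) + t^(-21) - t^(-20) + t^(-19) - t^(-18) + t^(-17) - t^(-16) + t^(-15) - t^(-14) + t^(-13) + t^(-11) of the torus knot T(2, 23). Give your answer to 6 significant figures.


Substituting t = -3 into V(t) = -t^(-34) + t^(-33) - t^(-32) + t^(-31) - t^(-30) + t^(-29) - t^(-28) + t^(-27) - t^(-26) + t^(-25) - t^(-24) + t^(-23) - t^(-22) + t^(-21) - t^(-20) + t^(-19) - t^(-18) + t^(-17) - t^(-16) + t^(-15) - t^(-14) + t^(-13) + t^(-11):
  (-)t^(-34) = -5.99622e-17
  (+)t^(-33) = -1.79887e-16
  (-)t^(-32) = -5.3966e-16
  (+)t^(-31) = -1.61898e-15
  (-)t^(-30) = -4.85694e-15
  (+)t^(-29) = -1.45708e-14
  (-)t^(-28) = -4.37124e-14
  (+)t^(-27) = -1.31137e-13
  (-)t^(-26) = -3.93412e-13
  (+)t^(-25) = -1.18024e-12
  (-)t^(-24) = -3.54071e-12
  (+)t^(-23) = -1.06221e-11
  (-)t^(-22) = -3.18664e-11
  (+)t^(-21) = -9.55991e-11
  (-)t^(-20) = -2.86797e-10
  (+)t^(-19) = -8.60392e-10
  (-)t^(-18) = -2.58117e-09
  (+)t^(-17) = -7.74352e-09
  (-)t^(-16) = -2.32306e-08
  (+)t^(-15) = -6.96917e-08
  (-)t^(-14) = -2.09075e-07
  (+)t^(-13) = -6.27225e-07
  (+)t^(-11) = -5.64503e-06
Sum = (-5.99622e-17) + (-1.79887e-16) + (-5.3966e-16) + (-1.61898e-15) + (-4.85694e-15) + (-1.45708e-14) + (-4.37124e-14) + (-1.31137e-13) + (-3.93412e-13) + (-1.18024e-12) + (-3.54071e-12) + (-1.06221e-11) + (-3.18664e-11) + (-9.55991e-11) + (-2.86797e-10) + (-8.60392e-10) + (-2.58117e-09) + (-7.74352e-09) + (-2.32306e-08) + (-6.96917e-08) + (-2.09075e-07) + (-6.27225e-07) + (-5.64503e-06)
= -6.585867481e-06
Rounded to 6 significant figures: -6.58587e-06

-6.58587e-06


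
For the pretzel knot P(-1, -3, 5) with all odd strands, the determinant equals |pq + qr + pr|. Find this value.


Step 1: Compute pq + qr + pr.
pq = (-1)*(-3) = 3
qr = (-3)*5 = -15
pr = (-1)*5 = -5
pq + qr + pr = 3 + (-15) + (-5) = -17
Step 2: Take absolute value.
det(P(-1,-3,5)) = |-17| = 17

17


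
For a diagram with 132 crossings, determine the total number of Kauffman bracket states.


Each crossing contributes 2 choices (A-smoothing or B-smoothing).
Total states = 2^132 = 5444517870735015415413993718908291383296

5444517870735015415413993718908291383296


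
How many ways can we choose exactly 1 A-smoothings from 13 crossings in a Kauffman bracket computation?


We choose which 1 of 13 crossings get A-smoothings.
C(13, 1) = 13! / (1! * 12!)
= 13

13


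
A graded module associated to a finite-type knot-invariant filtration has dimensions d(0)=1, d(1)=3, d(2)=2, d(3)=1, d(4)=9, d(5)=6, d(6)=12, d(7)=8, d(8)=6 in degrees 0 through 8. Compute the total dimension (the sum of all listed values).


Total dimension = d(0) + d(1) + ... + d(8)
= 1 + 3 + 2 + 1 + 9 + 6 + 12 + 8 + 6
= 48

48


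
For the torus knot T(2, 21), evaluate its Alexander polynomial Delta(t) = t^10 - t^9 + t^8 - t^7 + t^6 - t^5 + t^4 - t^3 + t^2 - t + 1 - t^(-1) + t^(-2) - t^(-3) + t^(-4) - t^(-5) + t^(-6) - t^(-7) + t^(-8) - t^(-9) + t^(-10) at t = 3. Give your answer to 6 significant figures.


Substituting t = 3 into Delta(t) = t^10 - t^9 + t^8 - t^7 + t^6 - t^5 + t^4 - t^3 + t^2 - t + 1 - t^(-1) + t^(-2) - t^(-3) + t^(-4) - t^(-5) + t^(-6) - t^(-7) + t^(-8) - t^(-9) + t^(-10):
Term values: (59049) + (-19683) + (6561) + (-2187) + (729) + (-243) + (81) + (-27) + (9) + (-3) + (1) + (-0.333333) + (0.111111) + (-0.037037) + (0.0123457) + (-0.00411523) + (0.00137174) + (-0.000457247) + (0.000152416) + (-5.08053e-05) + (1.69351e-05)
Sum = 44286.75
Rounded to 6 significant figures: 44286.8

44286.8


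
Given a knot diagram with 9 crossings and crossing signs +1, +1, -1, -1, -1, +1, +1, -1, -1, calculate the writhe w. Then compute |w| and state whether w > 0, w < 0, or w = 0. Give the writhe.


Step 1: Count positive crossings (+1).
Positive crossings: 4
Step 2: Count negative crossings (-1).
Negative crossings: 5
Step 3: Writhe = (positive) - (negative)
w = 4 - 5 = -1
Step 4: |w| = 1, and w is negative

-1


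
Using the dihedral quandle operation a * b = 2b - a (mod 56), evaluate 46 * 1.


46 * 1 = 2*1 - 46 mod 56
= 2 - 46 mod 56
= -44 mod 56 = 12

12


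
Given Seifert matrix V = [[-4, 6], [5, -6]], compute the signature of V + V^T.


Step 1: V + V^T = [[-8, 11], [11, -12]]
Step 2: trace = -20, det = -25
Step 3: Discriminant = (-20)^2 - 4*(-25) = 500
Step 4: Eigenvalues: 1.18034, -21.1803
Step 5: Signature = (# positive eigenvalues) - (# negative eigenvalues) = 0

0


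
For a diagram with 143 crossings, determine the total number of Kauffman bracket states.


Each crossing contributes 2 choices (A-smoothing or B-smoothing).
Total states = 2^143 = 11150372599265311570767859136324180752990208

11150372599265311570767859136324180752990208


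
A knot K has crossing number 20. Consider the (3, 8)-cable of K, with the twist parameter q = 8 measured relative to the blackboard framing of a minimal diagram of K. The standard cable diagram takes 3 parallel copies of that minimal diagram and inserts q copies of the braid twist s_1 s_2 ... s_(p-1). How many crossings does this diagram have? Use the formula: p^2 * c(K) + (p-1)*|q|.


Step 1: Each of the c(K) crossings of the companion diagram becomes p*p = p^2 crossings among the p parallel strands, and each of the |q| twists s_1 s_2 ... s_(p-1) adds (p-1) crossings.
  Crossings = p^2 * c(K) + (p-1)*|q|
Step 2: = 3^2 * 20 + (3-1)*8
Step 3: = 9*20 + 2*8
Step 4: = 180 + 16 = 196

196


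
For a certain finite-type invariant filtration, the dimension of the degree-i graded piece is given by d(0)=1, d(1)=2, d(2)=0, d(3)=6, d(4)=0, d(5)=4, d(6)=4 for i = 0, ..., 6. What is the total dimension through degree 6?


Total dimension = d(0) + d(1) + ... + d(6)
= 1 + 2 + 0 + 6 + 0 + 4 + 4
= 17

17


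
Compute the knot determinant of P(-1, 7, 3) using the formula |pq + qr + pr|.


Step 1: Compute pq + qr + pr.
pq = (-1)*7 = -7
qr = 7*3 = 21
pr = (-1)*3 = -3
pq + qr + pr = -7 + 21 + (-3) = 11
Step 2: Take absolute value.
det(P(-1,7,3)) = |11| = 11

11


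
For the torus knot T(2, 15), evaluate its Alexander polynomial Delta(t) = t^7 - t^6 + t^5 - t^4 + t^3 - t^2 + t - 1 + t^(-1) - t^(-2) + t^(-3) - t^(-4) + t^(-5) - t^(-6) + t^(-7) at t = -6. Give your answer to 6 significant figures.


Substituting t = -6 into Delta(t) = t^7 - t^6 + t^5 - t^4 + t^3 - t^2 + t - 1 + t^(-1) - t^(-2) + t^(-3) - t^(-4) + t^(-5) - t^(-6) + t^(-7):
Term values: (-279936) + (-46656) + (-7776) + (-1296) + (-216) + (-36) + (-6) + (-1) + (-0.166667) + (-0.0277778) + (-0.00462963) + (-0.000771605) + (-0.000128601) + (-2.14335e-05) + (-3.57225e-06)
Sum = -335923.2
Rounded to 6 significant figures: -335923

-335923


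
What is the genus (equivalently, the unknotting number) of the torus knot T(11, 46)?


For a torus knot T(p,q), both the unknotting number and genus equal (p-1)(q-1)/2.
= (11-1)(46-1)/2
= 10*45/2
= 450/2 = 225

225


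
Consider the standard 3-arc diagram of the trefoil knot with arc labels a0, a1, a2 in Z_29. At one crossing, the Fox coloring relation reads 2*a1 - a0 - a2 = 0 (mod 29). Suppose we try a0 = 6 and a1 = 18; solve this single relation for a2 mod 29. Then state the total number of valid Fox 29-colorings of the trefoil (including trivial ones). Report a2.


Step 1: Apply the given crossing relation 2*a1 - a0 - a2 = 0 (mod 29).
  a2 = 2*a1 - a0 mod 29
  a2 = 2*18 - 6 mod 29
  a2 = 36 - 6 mod 29
  a2 = 30 mod 29 = 1
Step 2: The trefoil has determinant 3.
  Number of Fox p-colorings (p prime) is p^2 if p = 3, else p.
  Since 29 does not divide 3, only trivial (constant) colorings exist.
  (So the trial a0 = 6, a1 = 18 with a0 != a1 does NOT extend to a valid coloring of the whole trefoil: the other two crossing relations require 3*(a1 - a0) = 0 (mod 29), which fails.)
  Total colorings = 29
Step 3: a2 = 1, total Fox 29-colorings = 29

1


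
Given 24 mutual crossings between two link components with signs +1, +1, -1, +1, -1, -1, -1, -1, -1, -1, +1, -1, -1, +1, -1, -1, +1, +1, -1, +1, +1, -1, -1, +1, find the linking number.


Step 1: Count positive crossings: 10
Step 2: Count negative crossings: 14
Step 3: Sum of signs = 10 - 14 = -4
Step 4: Linking number = sum/2 = -4/2 = -2

-2


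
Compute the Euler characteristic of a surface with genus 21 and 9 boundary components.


chi = 2 - 2g - b
= 2 - 2*21 - 9
= 2 - 42 - 9 = -49

-49


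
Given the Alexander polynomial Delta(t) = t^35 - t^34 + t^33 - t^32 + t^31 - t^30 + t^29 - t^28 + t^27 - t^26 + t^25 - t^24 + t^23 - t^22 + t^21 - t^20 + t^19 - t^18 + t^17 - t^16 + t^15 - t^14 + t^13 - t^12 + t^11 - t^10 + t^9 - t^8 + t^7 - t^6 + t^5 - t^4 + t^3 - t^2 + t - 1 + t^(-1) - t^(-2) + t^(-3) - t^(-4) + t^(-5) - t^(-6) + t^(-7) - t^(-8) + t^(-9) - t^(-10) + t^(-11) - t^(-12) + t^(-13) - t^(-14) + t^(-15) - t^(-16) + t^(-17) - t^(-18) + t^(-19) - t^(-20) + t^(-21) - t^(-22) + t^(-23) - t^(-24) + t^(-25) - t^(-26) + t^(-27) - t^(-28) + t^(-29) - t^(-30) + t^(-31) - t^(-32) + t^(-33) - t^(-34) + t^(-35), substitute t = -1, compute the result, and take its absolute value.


Step 1: The polynomial has 71 terms with alternating signs, exponents from 35 down to -35.
Step 2: Substitute t = -1. The i-th term has coefficient (-1)^i and exponent (m-i),
  so its value is (-1)^i * (-1)^(m-i) = (-1)^m = -1 for every i.
Step 3: All 71 terms equal -1, so Delta(-1) = 71 * (-1) = -71
Step 4: |Delta(-1)| = 71

71


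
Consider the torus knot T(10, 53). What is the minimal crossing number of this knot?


For a torus knot T(p, q) with gcd(p,q)=1,
the crossing number is min(p*(q-1), q*(p-1)).
p*(q-1) = 10*52 = 520
q*(p-1) = 53*9 = 477
min(520, 477) = 477

477


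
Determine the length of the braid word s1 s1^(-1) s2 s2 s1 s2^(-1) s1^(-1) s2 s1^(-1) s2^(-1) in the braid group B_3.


The word length counts the number of generators (including inverses).
Listing each generator: s1, s1^(-1), s2, s2, s1, s2^(-1), s1^(-1), s2, s1^(-1), s2^(-1)
There are 10 generators in this braid word.

10


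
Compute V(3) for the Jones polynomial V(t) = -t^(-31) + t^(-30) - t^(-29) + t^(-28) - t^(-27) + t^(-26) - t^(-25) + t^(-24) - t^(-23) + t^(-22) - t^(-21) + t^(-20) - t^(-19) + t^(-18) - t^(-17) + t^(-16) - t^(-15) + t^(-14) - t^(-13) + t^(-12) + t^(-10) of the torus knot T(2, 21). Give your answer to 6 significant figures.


Substituting t = 3 into V(t) = -t^(-31) + t^(-30) - t^(-29) + t^(-28) - t^(-27) + t^(-26) - t^(-25) + t^(-24) - t^(-23) + t^(-22) - t^(-21) + t^(-20) - t^(-19) + t^(-18) - t^(-17) + t^(-16) - t^(-15) + t^(-14) - t^(-13) + t^(-12) + t^(-10):
  (-)t^(-31) = -1.61898e-15
  (+)t^(-30) = 4.85694e-15
  (-)t^(-29) = -1.45708e-14
  (+)t^(-28) = 4.37124e-14
  (-)t^(-27) = -1.31137e-13
  (+)t^(-26) = 3.93412e-13
  (-)t^(-25) = -1.18024e-12
  (+)t^(-24) = 3.54071e-12
  (-)t^(-23) = -1.06221e-11
  (+)t^(-22) = 3.18664e-11
  (-)t^(-21) = -9.55991e-11
  (+)t^(-20) = 2.86797e-10
  (-)t^(-19) = -8.60392e-10
  (+)t^(-18) = 2.58117e-09
  (-)t^(-17) = -7.74352e-09
  (+)t^(-16) = 2.32306e-08
  (-)t^(-15) = -6.96917e-08
  (+)t^(-14) = 2.09075e-07
  (-)t^(-13) = -6.27225e-07
  (+)t^(-12) = 1.88168e-06
  (+)t^(-10) = 1.69351e-05
Sum = (-1.61898e-15) + (4.85694e-15) + (-1.45708e-14) + (4.37124e-14) + (-1.31137e-13) + (3.93412e-13) + (-1.18024e-12) + (3.54071e-12) + (-1.06221e-11) + (3.18664e-11) + (-9.55991e-11) + (2.86797e-10) + (-8.60392e-10) + (2.58117e-09) + (-7.74352e-09) + (2.32306e-08) + (-6.96917e-08) + (2.09075e-07) + (-6.27225e-07) + (1.88168e-06) + (1.69351e-05)
= 1.834634513e-05
Rounded to 6 significant figures: 1.83463e-05

1.83463e-05
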